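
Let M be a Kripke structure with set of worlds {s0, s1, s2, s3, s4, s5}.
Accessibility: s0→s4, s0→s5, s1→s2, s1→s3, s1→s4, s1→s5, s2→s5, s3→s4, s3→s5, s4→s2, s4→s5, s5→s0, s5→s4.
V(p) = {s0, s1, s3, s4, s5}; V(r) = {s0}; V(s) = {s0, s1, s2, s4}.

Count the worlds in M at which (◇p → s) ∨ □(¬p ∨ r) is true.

4

Recall that □ψ holds at a world iff ψ holds at every accessible world, and ◇ψ holds iff ψ holds at some accessible world.
Let φ = (◇p → s) ∨ □(¬p ∨ r). Evaluate φ at each world:
  s0 (successors {s4, s5}): φ is true.
  s1 (successors {s2, s3, s4, s5}): φ is true.
  s2 (successors {s5}): φ is true.
  s3 (successors {s4, s5}): φ is false.
  s4 (successors {s2, s5}): φ is true.
  s5 (successors {s0, s4}): φ is false.
For instance, at s4:
  At s4: ◇p → s is true, □(¬p ∨ r) is false, so (◇p → s) ∨ □(¬p ∨ r) is true.
    At s4: ◇p is true, s is true, so ◇p → s is true.
      At s4: ◇p requires p at some successor in {s2, s5}.
        p holds at s5, so ◇p is true at s4.
    At s4: □(¬p ∨ r) requires ¬p ∨ r at every successor {s2, s5}.
      ¬p ∨ r fails at s5, so □(¬p ∨ r) is false at s4.
Satisfying worlds: {s0, s1, s2, s4}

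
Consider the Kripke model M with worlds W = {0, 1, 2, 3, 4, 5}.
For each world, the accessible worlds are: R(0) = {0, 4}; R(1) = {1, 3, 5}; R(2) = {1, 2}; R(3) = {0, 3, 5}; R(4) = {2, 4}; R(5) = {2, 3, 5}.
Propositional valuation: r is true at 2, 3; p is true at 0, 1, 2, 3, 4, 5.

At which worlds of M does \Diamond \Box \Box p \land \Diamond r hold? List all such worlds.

Let φ = \Diamond \Box \Box p \land \Diamond r. Evaluate φ at each world:
  0 (successors {0, 4}): φ is false.
  1 (successors {1, 3, 5}): φ is true.
  2 (successors {1, 2}): φ is true.
  3 (successors {0, 3, 5}): φ is true.
  4 (successors {2, 4}): φ is true.
  5 (successors {2, 3, 5}): φ is true.
For instance, at 2:
  At 2: \Diamond \Box \Box p is true, \Diamond r is true, so \Diamond \Box \Box p \land \Diamond r is true.
    At 2: \Diamond \Box \Box p requires \Box \Box p at some successor in {1, 2}.
      \Box \Box p holds at 1, so \Diamond \Box \Box p is true at 2.
    At 2: \Diamond r requires r at some successor in {1, 2}.
      r holds at 2, so \Diamond r is true at 2.
Satisfying worlds: {1, 2, 3, 4, 5}

1, 2, 3, 4, 5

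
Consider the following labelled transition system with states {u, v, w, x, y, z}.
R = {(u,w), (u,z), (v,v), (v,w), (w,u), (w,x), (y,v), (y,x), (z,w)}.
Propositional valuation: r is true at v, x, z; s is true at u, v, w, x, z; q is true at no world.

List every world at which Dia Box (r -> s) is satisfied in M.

u, v, w, y, z

Recall that Box ψ holds at a world iff ψ holds at every accessible world, and Dia ψ holds iff ψ holds at some accessible world.
Let φ = Dia Box (r -> s). Evaluate φ at each world:
  u (successors {w, z}): φ is true.
  v (successors {v, w}): φ is true.
  w (successors {u, x}): φ is true.
  x (successors ∅): φ is false.
  y (successors {v, x}): φ is true.
  z (successors {w}): φ is true.
For instance, at u:
  At u: Dia Box (r -> s) requires Box (r -> s) at some successor in {w, z}.
    Box (r -> s) holds at w, so Dia Box (r -> s) is true at u.
      At w: Box (r -> s) requires r -> s at every successor {u, x}.
        At u: r -> s is true.
        At x: r -> s is true.
      So Box (r -> s) is true at w.
Satisfying worlds: {u, v, w, y, z}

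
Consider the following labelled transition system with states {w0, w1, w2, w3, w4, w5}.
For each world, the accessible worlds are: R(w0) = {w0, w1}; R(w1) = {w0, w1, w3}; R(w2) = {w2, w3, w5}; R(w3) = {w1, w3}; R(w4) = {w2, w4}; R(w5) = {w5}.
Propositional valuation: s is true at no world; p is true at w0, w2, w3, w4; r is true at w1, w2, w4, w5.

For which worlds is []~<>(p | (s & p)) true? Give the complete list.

w5

Recall that []ψ holds at a world iff ψ holds at every accessible world, and <>ψ holds iff ψ holds at some accessible world.
Let φ = []~<>(p | (s & p)). Evaluate φ at each world:
  w0 (successors {w0, w1}): φ is false.
  w1 (successors {w0, w1, w3}): φ is false.
  w2 (successors {w2, w3, w5}): φ is false.
  w3 (successors {w1, w3}): φ is false.
  w4 (successors {w2, w4}): φ is false.
  w5 (successors {w5}): φ is true.
For instance, at w0:
  At w0: []~<>(p | (s & p)) requires ~<>(p | (s & p)) at every successor {w0, w1}.
    ~<>(p | (s & p)) fails at w0, so []~<>(p | (s & p)) is false at w0.
      At w0: <>(p | (s & p)) is true, so ~<>(p | (s & p)) is false.
Satisfying worlds: {w5}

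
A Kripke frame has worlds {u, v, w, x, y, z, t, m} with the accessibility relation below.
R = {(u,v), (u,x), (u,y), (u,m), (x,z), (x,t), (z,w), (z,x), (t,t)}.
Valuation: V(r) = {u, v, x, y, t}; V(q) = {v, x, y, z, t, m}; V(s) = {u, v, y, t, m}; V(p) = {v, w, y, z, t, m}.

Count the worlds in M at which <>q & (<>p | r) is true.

4

Let φ = <>q & (<>p | r). Evaluate φ at each world:
  u (successors {v, x, y, m}): φ is true.
  v (successors ∅): φ is false.
  w (successors ∅): φ is false.
  x (successors {z, t}): φ is true.
  y (successors ∅): φ is false.
  z (successors {w, x}): φ is true.
  t (successors {t}): φ is true.
  m (successors ∅): φ is false.
For instance, at t:
  At t: <>q is true, <>p | r is true, so <>q & (<>p | r) is true.
    At t: <>q requires q at some successor in {t}.
      q holds at t, so <>q is true at t.
    At t: <>p is true, r is true, so <>p | r is true.
      At t: <>p requires p at some successor in {t}.
        p holds at t, so <>p is true at t.
Satisfying worlds: {u, x, z, t}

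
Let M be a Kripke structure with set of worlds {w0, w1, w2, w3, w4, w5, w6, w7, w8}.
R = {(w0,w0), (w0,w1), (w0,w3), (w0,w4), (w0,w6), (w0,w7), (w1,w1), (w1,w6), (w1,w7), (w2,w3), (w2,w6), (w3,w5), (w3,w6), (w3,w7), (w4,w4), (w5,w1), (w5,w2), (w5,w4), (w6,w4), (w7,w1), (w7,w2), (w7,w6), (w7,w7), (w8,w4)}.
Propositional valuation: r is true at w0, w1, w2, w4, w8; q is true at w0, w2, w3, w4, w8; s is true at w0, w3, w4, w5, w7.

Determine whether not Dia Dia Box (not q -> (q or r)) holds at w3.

Recall that Box ψ holds at a world iff ψ holds at every accessible world, and Dia ψ holds iff ψ holds at some accessible world.
At w3: Dia Dia Box (not q -> (q or r)) is true, so not Dia Dia Box (not q -> (q or r)) is false.
  At w3: Dia Dia Box (not q -> (q or r)) requires Dia Box (not q -> (q or r)) at some successor in {w5, w6, w7}.
    Dia Box (not q -> (q or r)) holds at w5, so Dia Dia Box (not q -> (q or r)) is true at w3.
      At w5: Dia Box (not q -> (q or r)) requires Box (not q -> (q or r)) at some successor in {w1, w2, w4}.
        Box (not q -> (q or r)) holds at w4, so Dia Box (not q -> (q or r)) is true at w5.

No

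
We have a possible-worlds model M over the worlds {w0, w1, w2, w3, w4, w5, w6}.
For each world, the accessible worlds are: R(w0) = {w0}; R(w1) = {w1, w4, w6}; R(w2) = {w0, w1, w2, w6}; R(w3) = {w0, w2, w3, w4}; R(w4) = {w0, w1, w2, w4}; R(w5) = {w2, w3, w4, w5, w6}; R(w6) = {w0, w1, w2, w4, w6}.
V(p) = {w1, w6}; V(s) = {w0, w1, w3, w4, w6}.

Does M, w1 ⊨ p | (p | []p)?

Yes

At w1: p is true, p | []p is true, so p | (p | []p) is true.
  At w1: p is true, []p is false, so p | []p is true.
    At w1: []p requires p at every successor {w1, w4, w6}.
      p fails at w4, so []p is false at w1.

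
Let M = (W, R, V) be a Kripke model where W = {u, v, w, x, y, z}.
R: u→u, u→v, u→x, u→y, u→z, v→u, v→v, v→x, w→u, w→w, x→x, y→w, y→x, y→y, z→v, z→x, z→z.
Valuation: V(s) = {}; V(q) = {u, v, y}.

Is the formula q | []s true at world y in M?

Yes

Recall that []ψ holds at a world iff ψ holds at every accessible world, and <>ψ holds iff ψ holds at some accessible world.
At y: q is true, []s is false, so q | []s is true.
  At y: []s requires s at every successor {w, x, y}.
    s fails at w, so []s is false at y.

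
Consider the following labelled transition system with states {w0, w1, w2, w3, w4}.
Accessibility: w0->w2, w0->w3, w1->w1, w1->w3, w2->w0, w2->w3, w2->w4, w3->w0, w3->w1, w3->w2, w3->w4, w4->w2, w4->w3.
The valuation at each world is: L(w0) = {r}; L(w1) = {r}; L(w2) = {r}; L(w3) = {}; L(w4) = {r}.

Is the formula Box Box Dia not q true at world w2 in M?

At w2: Box Box Dia not q requires Box Dia not q at every successor {w0, w3, w4}.
    At w0: Box Dia not q requires Dia not q at every successor {w2, w3}.
      At w2: Dia not q is true.
      At w3: Dia not q is true.
    So Box Dia not q is true at w0.
    At w3: Box Dia not q requires Dia not q at every successor {w0, w1, w2, w4}.
      At w0: Dia not q is true.
      At w1: Dia not q is true.
      At w2: Dia not q is true.
      At w4: Dia not q is true.
    So Box Dia not q is true at w3.
    At w4: Box Dia not q requires Dia not q at every successor {w2, w3}.
      At w2: Dia not q is true.
      At w3: Dia not q is true.
    So Box Dia not q is true at w4.
So Box Box Dia not q is true at w2.

Yes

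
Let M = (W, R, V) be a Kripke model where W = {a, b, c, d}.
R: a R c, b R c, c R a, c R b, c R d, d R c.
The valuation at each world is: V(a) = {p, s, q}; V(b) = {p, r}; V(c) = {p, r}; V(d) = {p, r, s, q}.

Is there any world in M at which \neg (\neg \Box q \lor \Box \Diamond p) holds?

No

Let φ = \neg (\neg \Box q \lor \Box \Diamond p). Evaluate φ at each world:
  a (successors {c}): φ is false.
  b (successors {c}): φ is false.
  c (successors {a, b, d}): φ is false.
  d (successors {c}): φ is false.
For instance, at c:
  At c: \neg \Box q \lor \Box \Diamond p is true, so \neg (\neg \Box q \lor \Box \Diamond p) is false.
    At c: \neg \Box q is true, \Box \Diamond p is true, so \neg \Box q \lor \Box \Diamond p is true.
      At c: \Box q is false, so \neg \Box q is true.
      At c: \Box \Diamond p requires \Diamond p at every successor {a, b, d}.
        At a: \Diamond p is true.
        At b: \Diamond p is true.
        At d: \Diamond p is true.
      So \Box \Diamond p is true at c.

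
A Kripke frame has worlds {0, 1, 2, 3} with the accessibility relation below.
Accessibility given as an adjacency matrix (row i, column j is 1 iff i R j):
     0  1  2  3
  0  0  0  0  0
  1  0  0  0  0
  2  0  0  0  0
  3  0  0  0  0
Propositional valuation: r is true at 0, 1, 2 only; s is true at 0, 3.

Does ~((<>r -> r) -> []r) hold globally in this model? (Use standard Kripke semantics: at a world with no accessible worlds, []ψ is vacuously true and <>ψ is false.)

No

Let φ = ~((<>r -> r) -> []r). Evaluate φ at each world:
  0 (successors ∅): φ is false.
  1 (successors ∅): φ is false.
  2 (successors ∅): φ is false.
  3 (successors ∅): φ is false.
Detail at 0 (counterexample):
  At 0: (<>r -> r) -> []r is true, so ~((<>r -> r) -> []r) is false.
    At 0: <>r -> r is true, []r is true, so (<>r -> r) -> []r is true.
      At 0: <>r is false, r is true, so <>r -> r is true.
      At 0: no accessible worlds, so []r holds vacuously.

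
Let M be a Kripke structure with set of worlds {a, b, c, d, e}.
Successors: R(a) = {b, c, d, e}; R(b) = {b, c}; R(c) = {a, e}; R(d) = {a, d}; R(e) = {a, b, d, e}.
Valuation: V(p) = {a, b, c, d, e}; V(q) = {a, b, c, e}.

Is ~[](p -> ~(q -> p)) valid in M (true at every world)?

Yes

Let φ = ~[](p -> ~(q -> p)). Evaluate φ at each world:
  a (successors {b, c, d, e}): φ is true.
  b (successors {b, c}): φ is true.
  c (successors {a, e}): φ is true.
  d (successors {a, d}): φ is true.
  e (successors {a, b, d, e}): φ is true.
For instance, at e:
  At e: [](p -> ~(q -> p)) is false, so ~[](p -> ~(q -> p)) is true.
    At e: [](p -> ~(q -> p)) requires p -> ~(q -> p) at every successor {a, b, d, e}.
      p -> ~(q -> p) fails at a, so [](p -> ~(q -> p)) is false at e.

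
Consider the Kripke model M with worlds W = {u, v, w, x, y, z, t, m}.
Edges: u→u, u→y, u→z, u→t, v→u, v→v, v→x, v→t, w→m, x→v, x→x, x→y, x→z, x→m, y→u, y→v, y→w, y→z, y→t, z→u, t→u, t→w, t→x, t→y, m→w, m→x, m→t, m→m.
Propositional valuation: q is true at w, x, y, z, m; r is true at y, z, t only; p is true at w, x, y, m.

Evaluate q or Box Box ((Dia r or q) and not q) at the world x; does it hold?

Yes

At x: q is true, Box Box ((Dia r or q) and not q) is false, so q or Box Box ((Dia r or q) and not q) is true.
  At x: Box Box ((Dia r or q) and not q) requires Box ((Dia r or q) and not q) at every successor {v, x, y, z, m}.
    Box ((Dia r or q) and not q) fails at v, so Box Box ((Dia r or q) and not q) is false at x.
      At v: Box ((Dia r or q) and not q) requires (Dia r or q) and not q at every successor {u, v, x, t}.
        (Dia r or q) and not q fails at x, so Box ((Dia r or q) and not q) is false at v.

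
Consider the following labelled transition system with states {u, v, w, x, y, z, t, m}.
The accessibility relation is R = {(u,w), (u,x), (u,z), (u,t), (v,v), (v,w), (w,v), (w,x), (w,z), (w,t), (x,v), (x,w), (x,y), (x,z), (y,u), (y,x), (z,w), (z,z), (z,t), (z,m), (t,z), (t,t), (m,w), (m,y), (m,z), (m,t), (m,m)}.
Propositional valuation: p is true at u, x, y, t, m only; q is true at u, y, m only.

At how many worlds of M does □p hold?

1

Let φ = □p. Evaluate φ at each world:
  u (successors {w, x, z, t}): φ is false.
  v (successors {v, w}): φ is false.
  w (successors {v, x, z, t}): φ is false.
  x (successors {v, w, y, z}): φ is false.
  y (successors {u, x}): φ is true.
  z (successors {w, z, t, m}): φ is false.
  t (successors {z, t}): φ is false.
  m (successors {w, y, z, t, m}): φ is false.
For instance, at y:
  At y: □p requires p at every successor {u, x}.
    At u: p is true.
    At x: p is true.
  So □p is true at y.
Satisfying worlds: {y}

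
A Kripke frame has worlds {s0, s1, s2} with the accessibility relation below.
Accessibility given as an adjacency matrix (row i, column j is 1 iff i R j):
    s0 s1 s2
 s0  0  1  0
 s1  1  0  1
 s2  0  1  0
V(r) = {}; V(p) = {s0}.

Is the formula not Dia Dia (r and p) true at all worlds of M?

Yes

Let φ = not Dia Dia (r and p). Evaluate φ at each world:
  s0 (successors {s1}): φ is true.
  s1 (successors {s0, s2}): φ is true.
  s2 (successors {s1}): φ is true.
For instance, at s1:
  At s1: Dia Dia (r and p) is false, so not Dia Dia (r and p) is true.
    At s1: Dia Dia (r and p) requires Dia (r and p) at some successor in {s0, s2}.
      At s0: Dia (r and p) is false.
      At s2: Dia (r and p) is false.
    So Dia Dia (r and p) is false at s1.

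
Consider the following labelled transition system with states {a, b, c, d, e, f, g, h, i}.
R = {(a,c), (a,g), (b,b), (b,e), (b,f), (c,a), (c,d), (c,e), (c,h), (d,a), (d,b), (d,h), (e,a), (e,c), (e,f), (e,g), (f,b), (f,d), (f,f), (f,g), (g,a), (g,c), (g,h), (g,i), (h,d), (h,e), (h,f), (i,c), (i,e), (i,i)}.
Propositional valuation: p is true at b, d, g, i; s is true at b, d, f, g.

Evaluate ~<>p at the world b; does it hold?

Recall that <>ψ holds at a world iff ψ holds at some accessible world.
At b: <>p is true, so ~<>p is false.
  At b: <>p requires p at some successor in {b, e, f}.
    p holds at b, so <>p is true at b.

No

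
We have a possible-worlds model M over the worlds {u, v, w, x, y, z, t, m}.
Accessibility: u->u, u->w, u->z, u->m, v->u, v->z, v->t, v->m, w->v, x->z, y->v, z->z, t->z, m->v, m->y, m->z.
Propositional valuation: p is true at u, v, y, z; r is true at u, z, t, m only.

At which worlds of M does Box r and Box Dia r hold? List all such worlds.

v, x, z, t

Recall that Box ψ holds at a world iff ψ holds at every accessible world, and Dia ψ holds iff ψ holds at some accessible world.
Let φ = Box r and Box Dia r. Evaluate φ at each world:
  u (successors {u, w, z, m}): φ is false.
  v (successors {u, z, t, m}): φ is true.
  w (successors {v}): φ is false.
  x (successors {z}): φ is true.
  y (successors {v}): φ is false.
  z (successors {z}): φ is true.
  t (successors {z}): φ is true.
  m (successors {v, y, z}): φ is false.
For instance, at z:
  At z: Box r is true, Box Dia r is true, so Box r and Box Dia r is true.
    At z: Box r requires r at every successor {z}.
      At z: r is true.
    So Box r is true at z.
    At z: Box Dia r requires Dia r at every successor {z}.
      At z: Dia r is true.
    So Box Dia r is true at z.
Satisfying worlds: {v, x, z, t}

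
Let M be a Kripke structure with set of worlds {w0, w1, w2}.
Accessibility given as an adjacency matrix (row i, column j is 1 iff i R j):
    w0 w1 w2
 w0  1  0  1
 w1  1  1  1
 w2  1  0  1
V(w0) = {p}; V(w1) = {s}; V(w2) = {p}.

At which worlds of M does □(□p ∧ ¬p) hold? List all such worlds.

none

Let φ = □(□p ∧ ¬p). Evaluate φ at each world:
  w0 (successors {w0, w2}): φ is false.
  w1 (successors {w0, w1, w2}): φ is false.
  w2 (successors {w0, w2}): φ is false.
For instance, at w0:
  At w0: □(□p ∧ ¬p) requires □p ∧ ¬p at every successor {w0, w2}.
    □p ∧ ¬p fails at w0, so □(□p ∧ ¬p) is false at w0.
      At w0: □p is true, ¬p is false, so □p ∧ ¬p is false.
Satisfying worlds: none.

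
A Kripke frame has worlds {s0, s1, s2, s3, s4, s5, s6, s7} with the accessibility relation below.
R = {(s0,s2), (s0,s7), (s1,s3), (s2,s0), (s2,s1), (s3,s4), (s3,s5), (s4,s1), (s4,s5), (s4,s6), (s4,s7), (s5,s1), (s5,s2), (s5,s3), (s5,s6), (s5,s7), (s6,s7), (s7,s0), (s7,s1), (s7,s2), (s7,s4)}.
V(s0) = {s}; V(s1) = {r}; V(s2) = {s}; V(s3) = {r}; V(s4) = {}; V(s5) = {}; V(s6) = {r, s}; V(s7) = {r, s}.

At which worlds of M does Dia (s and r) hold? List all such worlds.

s0, s4, s5, s6

Let φ = Dia (s and r). Evaluate φ at each world:
  s0 (successors {s2, s7}): φ is true.
  s1 (successors {s3}): φ is false.
  s2 (successors {s0, s1}): φ is false.
  s3 (successors {s4, s5}): φ is false.
  s4 (successors {s1, s5, s6, s7}): φ is true.
  s5 (successors {s1, s2, s3, s6, s7}): φ is true.
  s6 (successors {s7}): φ is true.
  s7 (successors {s0, s1, s2, s4}): φ is false.
For instance, at s0:
  At s0: Dia (s and r) requires s and r at some successor in {s2, s7}.
    s and r holds at s7, so Dia (s and r) is true at s0.
Satisfying worlds: {s0, s4, s5, s6}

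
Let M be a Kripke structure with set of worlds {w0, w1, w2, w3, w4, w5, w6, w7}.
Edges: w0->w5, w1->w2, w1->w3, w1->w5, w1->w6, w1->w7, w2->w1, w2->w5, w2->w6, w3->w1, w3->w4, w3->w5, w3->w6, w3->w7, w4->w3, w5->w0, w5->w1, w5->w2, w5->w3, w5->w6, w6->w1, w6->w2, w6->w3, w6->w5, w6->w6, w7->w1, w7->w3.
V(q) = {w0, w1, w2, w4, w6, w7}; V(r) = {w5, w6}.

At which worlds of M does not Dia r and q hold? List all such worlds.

w4, w7

Let φ = not Dia r and q. Evaluate φ at each world:
  w0 (successors {w5}): φ is false.
  w1 (successors {w2, w3, w5, w6, w7}): φ is false.
  w2 (successors {w1, w5, w6}): φ is false.
  w3 (successors {w1, w4, w5, w6, w7}): φ is false.
  w4 (successors {w3}): φ is true.
  w5 (successors {w0, w1, w2, w3, w6}): φ is false.
  w6 (successors {w1, w2, w3, w5, w6}): φ is false.
  w7 (successors {w1, w3}): φ is true.
For instance, at w1:
  At w1: not Dia r is false, q is true, so not Dia r and q is false.
    At w1: Dia r is true, so not Dia r is false.
      At w1: Dia r requires r at some successor in {w2, w3, w5, w6, w7}.
        r holds at w5, so Dia r is true at w1.
Satisfying worlds: {w4, w7}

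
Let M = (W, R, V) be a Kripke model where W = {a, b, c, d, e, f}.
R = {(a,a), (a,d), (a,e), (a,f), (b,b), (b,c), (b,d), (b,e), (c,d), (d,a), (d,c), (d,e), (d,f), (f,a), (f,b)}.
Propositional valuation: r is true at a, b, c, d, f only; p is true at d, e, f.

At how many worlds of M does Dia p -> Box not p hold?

Let φ = Dia p -> Box not p. Evaluate φ at each world:
  a (successors {a, d, e, f}): φ is false.
  b (successors {b, c, d, e}): φ is false.
  c (successors {d}): φ is false.
  d (successors {a, c, e, f}): φ is false.
  e (successors ∅): φ is true.
  f (successors {a, b}): φ is true.
For instance, at d:
  At d: Dia p is true, Box not p is false, so Dia p -> Box not p is false.
    At d: Dia p requires p at some successor in {a, c, e, f}.
      p holds at e, so Dia p is true at d.
    At d: Box not p requires not p at every successor {a, c, e, f}.
      not p fails at e, so Box not p is false at d.
Satisfying worlds: {e, f}

2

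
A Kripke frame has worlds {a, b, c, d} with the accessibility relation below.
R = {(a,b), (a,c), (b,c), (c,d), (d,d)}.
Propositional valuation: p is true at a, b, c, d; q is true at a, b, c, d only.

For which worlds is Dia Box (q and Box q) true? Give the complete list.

Let φ = Dia Box (q and Box q). Evaluate φ at each world:
  a (successors {b, c}): φ is true.
  b (successors {c}): φ is true.
  c (successors {d}): φ is true.
  d (successors {d}): φ is true.
For instance, at c:
  At c: Dia Box (q and Box q) requires Box (q and Box q) at some successor in {d}.
    Box (q and Box q) holds at d, so Dia Box (q and Box q) is true at c.
      At d: Box (q and Box q) requires q and Box q at every successor {d}.
        At d: q and Box q is true.
      So Box (q and Box q) is true at d.
Satisfying worlds: {a, b, c, d}

a, b, c, d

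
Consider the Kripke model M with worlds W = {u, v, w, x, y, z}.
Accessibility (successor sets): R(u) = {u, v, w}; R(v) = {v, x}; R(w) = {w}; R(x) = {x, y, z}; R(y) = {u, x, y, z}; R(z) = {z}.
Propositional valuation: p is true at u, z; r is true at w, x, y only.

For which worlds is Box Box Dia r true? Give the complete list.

u, w

Let φ = Box Box Dia r. Evaluate φ at each world:
  u (successors {u, v, w}): φ is true.
  v (successors {v, x}): φ is false.
  w (successors {w}): φ is true.
  x (successors {x, y, z}): φ is false.
  y (successors {u, x, y, z}): φ is false.
  z (successors {z}): φ is false.
For instance, at z:
  At z: Box Box Dia r requires Box Dia r at every successor {z}.
    Box Dia r fails at z, so Box Box Dia r is false at z.
      At z: Box Dia r requires Dia r at every successor {z}.
        Dia r fails at z, so Box Dia r is false at z.
Satisfying worlds: {u, w}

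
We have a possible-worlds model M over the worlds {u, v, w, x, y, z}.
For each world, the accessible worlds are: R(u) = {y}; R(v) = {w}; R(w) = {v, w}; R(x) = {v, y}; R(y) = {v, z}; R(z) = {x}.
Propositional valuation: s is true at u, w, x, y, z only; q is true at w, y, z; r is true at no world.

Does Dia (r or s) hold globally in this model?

Yes

Let φ = Dia (r or s). Evaluate φ at each world:
  u (successors {y}): φ is true.
  v (successors {w}): φ is true.
  w (successors {v, w}): φ is true.
  x (successors {v, y}): φ is true.
  y (successors {v, z}): φ is true.
  z (successors {x}): φ is true.
For instance, at x:
  At x: Dia (r or s) requires r or s at some successor in {v, y}.
    r or s holds at y, so Dia (r or s) is true at x.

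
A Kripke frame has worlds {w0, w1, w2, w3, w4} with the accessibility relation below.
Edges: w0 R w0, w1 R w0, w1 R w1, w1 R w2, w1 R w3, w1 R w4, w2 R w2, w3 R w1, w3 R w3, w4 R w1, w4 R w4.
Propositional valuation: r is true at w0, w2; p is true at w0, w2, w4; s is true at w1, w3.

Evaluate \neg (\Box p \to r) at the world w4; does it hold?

No

At w4: \Box p \to r is true, so \neg (\Box p \to r) is false.
  At w4: \Box p is false, r is false, so \Box p \to r is true.
    At w4: \Box p requires p at every successor {w1, w4}.
      p fails at w1, so \Box p is false at w4.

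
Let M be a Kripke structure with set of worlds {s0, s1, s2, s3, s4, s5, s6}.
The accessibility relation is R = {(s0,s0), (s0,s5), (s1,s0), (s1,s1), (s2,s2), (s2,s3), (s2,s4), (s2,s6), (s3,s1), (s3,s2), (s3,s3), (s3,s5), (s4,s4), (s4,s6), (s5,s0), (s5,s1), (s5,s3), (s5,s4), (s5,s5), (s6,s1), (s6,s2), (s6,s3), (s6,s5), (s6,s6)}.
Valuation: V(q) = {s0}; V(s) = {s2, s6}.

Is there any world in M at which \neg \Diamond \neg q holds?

No

Recall that \Diamond ψ holds at a world iff ψ holds at some accessible world.
Let φ = \neg \Diamond \neg q. Evaluate φ at each world:
  s0 (successors {s0, s5}): φ is false.
  s1 (successors {s0, s1}): φ is false.
  s2 (successors {s2, s3, s4, s6}): φ is false.
  s3 (successors {s1, s2, s3, s5}): φ is false.
  s4 (successors {s4, s6}): φ is false.
  s5 (successors {s0, s1, s3, s4, s5}): φ is false.
  s6 (successors {s1, s2, s3, s5, s6}): φ is false.
For instance, at s5:
  At s5: \Diamond \neg q is true, so \neg \Diamond \neg q is false.
    At s5: \Diamond \neg q requires \neg q at some successor in {s0, s1, s3, s4, s5}.
      \neg q holds at s1, so \Diamond \neg q is true at s5.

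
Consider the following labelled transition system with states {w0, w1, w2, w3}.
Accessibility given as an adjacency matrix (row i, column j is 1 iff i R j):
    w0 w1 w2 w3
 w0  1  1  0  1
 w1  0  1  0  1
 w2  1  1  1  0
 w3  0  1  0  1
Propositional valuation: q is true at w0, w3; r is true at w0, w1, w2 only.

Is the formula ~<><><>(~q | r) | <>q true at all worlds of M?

Yes

Let φ = ~<><><>(~q | r) | <>q. Evaluate φ at each world:
  w0 (successors {w0, w1, w3}): φ is true.
  w1 (successors {w1, w3}): φ is true.
  w2 (successors {w0, w1, w2}): φ is true.
  w3 (successors {w1, w3}): φ is true.
For instance, at w0:
  At w0: ~<><><>(~q | r) is false, <>q is true, so ~<><><>(~q | r) | <>q is true.
    At w0: <><><>(~q | r) is true, so ~<><><>(~q | r) is false.
      At w0: <><><>(~q | r) requires <><>(~q | r) at some successor in {w0, w1, w3}.
        <><>(~q | r) holds at w0, so <><><>(~q | r) is true at w0.
    At w0: <>q requires q at some successor in {w0, w1, w3}.
      q holds at w0, so <>q is true at w0.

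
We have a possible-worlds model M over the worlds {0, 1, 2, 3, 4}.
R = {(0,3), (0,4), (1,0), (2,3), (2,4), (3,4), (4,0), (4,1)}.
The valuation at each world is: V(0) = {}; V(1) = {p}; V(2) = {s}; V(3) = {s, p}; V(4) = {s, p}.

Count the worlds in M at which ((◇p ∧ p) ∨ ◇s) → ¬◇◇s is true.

Let φ = ((◇p ∧ p) ∨ ◇s) → ¬◇◇s. Evaluate φ at each world:
  0 (successors {3, 4}): φ is false.
  1 (successors {0}): φ is true.
  2 (successors {3, 4}): φ is false.
  3 (successors {4}): φ is true.
  4 (successors {0, 1}): φ is false.
For instance, at 2:
  At 2: (◇p ∧ p) ∨ ◇s is true, ¬◇◇s is false, so ((◇p ∧ p) ∨ ◇s) → ¬◇◇s is false.
    At 2: ◇p ∧ p is false, ◇s is true, so (◇p ∧ p) ∨ ◇s is true.
      At 2: ◇p is true, p is false, so ◇p ∧ p is false.
      At 2: ◇s requires s at some successor in {3, 4}.
        s holds at 3, so ◇s is true at 2.
    At 2: ◇◇s is true, so ¬◇◇s is false.
      At 2: ◇◇s requires ◇s at some successor in {3, 4}.
        ◇s holds at 3, so ◇◇s is true at 2.
Satisfying worlds: {1, 3}

2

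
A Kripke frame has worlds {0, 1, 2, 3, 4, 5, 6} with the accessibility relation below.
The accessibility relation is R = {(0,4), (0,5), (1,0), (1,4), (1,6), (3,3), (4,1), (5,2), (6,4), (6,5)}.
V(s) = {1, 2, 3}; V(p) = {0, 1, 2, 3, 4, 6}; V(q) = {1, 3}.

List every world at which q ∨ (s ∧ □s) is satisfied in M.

1, 2, 3

Let φ = q ∨ (s ∧ □s). Evaluate φ at each world:
  0 (successors {4, 5}): φ is false.
  1 (successors {0, 4, 6}): φ is true.
  2 (successors ∅): φ is true.
  3 (successors {3}): φ is true.
  4 (successors {1}): φ is false.
  5 (successors {2}): φ is false.
  6 (successors {4, 5}): φ is false.
For instance, at 4:
  At 4: q is false, s ∧ □s is false, so q ∨ (s ∧ □s) is false.
    At 4: s is false, □s is true, so s ∧ □s is false.
      At 4: □s requires s at every successor {1}.
        At 1: s is true.
      So □s is true at 4.
Satisfying worlds: {1, 2, 3}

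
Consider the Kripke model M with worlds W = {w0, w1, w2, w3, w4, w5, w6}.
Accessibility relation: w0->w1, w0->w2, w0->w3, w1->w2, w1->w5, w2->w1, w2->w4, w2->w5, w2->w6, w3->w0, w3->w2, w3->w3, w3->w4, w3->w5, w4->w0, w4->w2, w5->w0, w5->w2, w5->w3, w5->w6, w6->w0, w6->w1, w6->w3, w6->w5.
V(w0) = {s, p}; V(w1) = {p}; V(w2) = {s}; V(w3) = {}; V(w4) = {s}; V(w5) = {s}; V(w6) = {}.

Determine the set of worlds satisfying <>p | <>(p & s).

Recall that <>ψ holds at a world iff ψ holds at some accessible world.
Let φ = <>p | <>(p & s). Evaluate φ at each world:
  w0 (successors {w1, w2, w3}): φ is true.
  w1 (successors {w2, w5}): φ is false.
  w2 (successors {w1, w4, w5, w6}): φ is true.
  w3 (successors {w0, w2, w3, w4, w5}): φ is true.
  w4 (successors {w0, w2}): φ is true.
  w5 (successors {w0, w2, w3, w6}): φ is true.
  w6 (successors {w0, w1, w3, w5}): φ is true.
For instance, at w1:
  At w1: <>p is false, <>(p & s) is false, so <>p | <>(p & s) is false.
    At w1: <>p requires p at some successor in {w2, w5}.
      At w2: p is false.
      At w5: p is false.
    So <>p is false at w1.
    At w1: <>(p & s) requires p & s at some successor in {w2, w5}.
      At w2: p & s is false.
      At w5: p & s is false.
    So <>(p & s) is false at w1.
Satisfying worlds: {w0, w2, w3, w4, w5, w6}

w0, w2, w3, w4, w5, w6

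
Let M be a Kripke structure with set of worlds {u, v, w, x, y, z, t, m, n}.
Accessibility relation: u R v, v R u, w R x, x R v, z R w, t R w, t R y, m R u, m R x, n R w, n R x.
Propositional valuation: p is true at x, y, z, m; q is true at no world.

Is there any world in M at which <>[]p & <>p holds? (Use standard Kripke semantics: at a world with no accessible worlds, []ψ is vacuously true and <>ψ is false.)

Recall that []ψ holds at a world iff ψ holds at every accessible world, and <>ψ holds iff ψ holds at some accessible world.
Let φ = <>[]p & <>p. Evaluate φ at each world:
  u (successors {v}): φ is false.
  v (successors {u}): φ is false.
  w (successors {x}): φ is false.
  x (successors {v}): φ is false.
  y (successors ∅): φ is false.
  z (successors {w}): φ is false.
  t (successors {w, y}): φ is true.
  m (successors {u, x}): φ is false.
  n (successors {w, x}): φ is true.
Detail at t (witness):
  At t: <>[]p is true, <>p is true, so <>[]p & <>p is true.
    At t: <>[]p requires []p at some successor in {w, y}.
      []p holds at w, so <>[]p is true at t.
    At t: <>p requires p at some successor in {w, y}.
      p holds at y, so <>p is true at t.

Yes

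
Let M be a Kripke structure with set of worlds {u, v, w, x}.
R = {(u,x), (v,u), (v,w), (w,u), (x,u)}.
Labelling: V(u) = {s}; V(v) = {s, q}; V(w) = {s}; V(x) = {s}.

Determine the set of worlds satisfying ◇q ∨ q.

Let φ = ◇q ∨ q. Evaluate φ at each world:
  u (successors {x}): φ is false.
  v (successors {u, w}): φ is true.
  w (successors {u}): φ is false.
  x (successors {u}): φ is false.
For instance, at v:
  At v: ◇q is false, q is true, so ◇q ∨ q is true.
    At v: ◇q requires q at some successor in {u, w}.
      At u: q is false.
      At w: q is false.
    So ◇q is false at v.
Satisfying worlds: {v}

v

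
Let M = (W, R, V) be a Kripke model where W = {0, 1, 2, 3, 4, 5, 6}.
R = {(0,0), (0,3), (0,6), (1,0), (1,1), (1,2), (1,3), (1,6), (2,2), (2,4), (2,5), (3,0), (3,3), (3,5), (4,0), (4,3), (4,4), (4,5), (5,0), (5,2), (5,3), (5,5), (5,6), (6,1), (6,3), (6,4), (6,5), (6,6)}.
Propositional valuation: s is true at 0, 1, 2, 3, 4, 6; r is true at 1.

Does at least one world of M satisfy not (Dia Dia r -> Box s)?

Yes

Recall that Box ψ holds at a world iff ψ holds at every accessible world, and Dia ψ holds iff ψ holds at some accessible world.
Let φ = not (Dia Dia r -> Box s). Evaluate φ at each world:
  0 (successors {0, 3, 6}): φ is false.
  1 (successors {0, 1, 2, 3, 6}): φ is false.
  2 (successors {2, 4, 5}): φ is false.
  3 (successors {0, 3, 5}): φ is false.
  4 (successors {0, 3, 4, 5}): φ is false.
  5 (successors {0, 2, 3, 5, 6}): φ is true.
  6 (successors {1, 3, 4, 5, 6}): φ is true.
Detail at 5 (witness):
  At 5: Dia Dia r -> Box s is false, so not (Dia Dia r -> Box s) is true.
    At 5: Dia Dia r is true, Box s is false, so Dia Dia r -> Box s is false.
      At 5: Dia Dia r requires Dia r at some successor in {0, 2, 3, 5, 6}.
        Dia r holds at 6, so Dia Dia r is true at 5.
      At 5: Box s requires s at every successor {0, 2, 3, 5, 6}.
        s fails at 5, so Box s is false at 5.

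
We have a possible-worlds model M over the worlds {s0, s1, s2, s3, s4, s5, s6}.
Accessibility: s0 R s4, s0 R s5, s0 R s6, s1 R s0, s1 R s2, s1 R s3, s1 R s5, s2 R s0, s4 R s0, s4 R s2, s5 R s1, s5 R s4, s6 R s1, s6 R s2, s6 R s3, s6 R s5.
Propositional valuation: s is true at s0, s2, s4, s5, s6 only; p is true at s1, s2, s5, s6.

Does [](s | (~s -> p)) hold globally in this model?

No

Recall that []ψ holds at a world iff ψ holds at every accessible world, and <>ψ holds iff ψ holds at some accessible world.
Let φ = [](s | (~s -> p)). Evaluate φ at each world:
  s0 (successors {s4, s5, s6}): φ is true.
  s1 (successors {s0, s2, s3, s5}): φ is false.
  s2 (successors {s0}): φ is true.
  s3 (successors ∅): φ is true.
  s4 (successors {s0, s2}): φ is true.
  s5 (successors {s1, s4}): φ is true.
  s6 (successors {s1, s2, s3, s5}): φ is false.
Detail at s1 (counterexample):
  At s1: [](s | (~s -> p)) requires s | (~s -> p) at every successor {s0, s2, s3, s5}.
    s | (~s -> p) fails at s3, so [](s | (~s -> p)) is false at s1.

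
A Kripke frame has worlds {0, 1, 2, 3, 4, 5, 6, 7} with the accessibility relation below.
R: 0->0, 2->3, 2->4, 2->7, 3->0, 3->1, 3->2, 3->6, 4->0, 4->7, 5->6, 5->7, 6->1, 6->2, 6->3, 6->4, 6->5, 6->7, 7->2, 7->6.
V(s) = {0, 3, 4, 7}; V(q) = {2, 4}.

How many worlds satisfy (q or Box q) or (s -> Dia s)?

Let φ = (q or Box q) or (s -> Dia s). Evaluate φ at each world:
  0 (successors {0}): φ is true.
  1 (successors ∅): φ is true.
  2 (successors {3, 4, 7}): φ is true.
  3 (successors {0, 1, 2, 6}): φ is true.
  4 (successors {0, 7}): φ is true.
  5 (successors {6, 7}): φ is true.
  6 (successors {1, 2, 3, 4, 5, 7}): φ is true.
  7 (successors {2, 6}): φ is false.
For instance, at 7:
  At 7: q or Box q is false, s -> Dia s is false, so (q or Box q) or (s -> Dia s) is false.
    At 7: q is false, Box q is false, so q or Box q is false.
      At 7: Box q requires q at every successor {2, 6}.
        q fails at 6, so Box q is false at 7.
    At 7: s is true, Dia s is false, so s -> Dia s is false.
      At 7: Dia s requires s at some successor in {2, 6}.
        At 2: s is false.
        At 6: s is false.
      So Dia s is false at 7.
Satisfying worlds: {0, 1, 2, 3, 4, 5, 6}

7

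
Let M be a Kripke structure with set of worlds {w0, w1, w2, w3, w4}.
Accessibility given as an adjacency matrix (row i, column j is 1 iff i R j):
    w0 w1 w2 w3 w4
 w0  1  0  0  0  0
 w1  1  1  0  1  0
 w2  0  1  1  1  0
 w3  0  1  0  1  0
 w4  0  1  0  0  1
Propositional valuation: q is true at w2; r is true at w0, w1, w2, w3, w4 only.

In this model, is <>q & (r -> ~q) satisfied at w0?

No

Recall that <>ψ holds at a world iff ψ holds at some accessible world.
At w0: <>q is false, r -> ~q is true, so <>q & (r -> ~q) is false.
  At w0: <>q requires q at some successor in {w0}.
    At w0: q is false.
  So <>q is false at w0.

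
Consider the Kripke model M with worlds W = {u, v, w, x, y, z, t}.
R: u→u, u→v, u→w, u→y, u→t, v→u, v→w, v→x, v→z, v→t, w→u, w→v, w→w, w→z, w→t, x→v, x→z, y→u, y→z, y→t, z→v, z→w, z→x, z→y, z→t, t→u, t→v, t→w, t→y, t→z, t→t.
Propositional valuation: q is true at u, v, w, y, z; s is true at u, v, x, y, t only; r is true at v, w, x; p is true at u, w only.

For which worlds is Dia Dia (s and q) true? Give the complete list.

u, v, w, x, y, z, t

Let φ = Dia Dia (s and q). Evaluate φ at each world:
  u (successors {u, v, w, y, t}): φ is true.
  v (successors {u, w, x, z, t}): φ is true.
  w (successors {u, v, w, z, t}): φ is true.
  x (successors {v, z}): φ is true.
  y (successors {u, z, t}): φ is true.
  z (successors {v, w, x, y, t}): φ is true.
  t (successors {u, v, w, y, z, t}): φ is true.
For instance, at y:
  At y: Dia Dia (s and q) requires Dia (s and q) at some successor in {u, z, t}.
    Dia (s and q) holds at u, so Dia Dia (s and q) is true at y.
      At u: Dia (s and q) requires s and q at some successor in {u, v, w, y, t}.
        s and q holds at u, so Dia (s and q) is true at u.
Satisfying worlds: {u, v, w, x, y, z, t}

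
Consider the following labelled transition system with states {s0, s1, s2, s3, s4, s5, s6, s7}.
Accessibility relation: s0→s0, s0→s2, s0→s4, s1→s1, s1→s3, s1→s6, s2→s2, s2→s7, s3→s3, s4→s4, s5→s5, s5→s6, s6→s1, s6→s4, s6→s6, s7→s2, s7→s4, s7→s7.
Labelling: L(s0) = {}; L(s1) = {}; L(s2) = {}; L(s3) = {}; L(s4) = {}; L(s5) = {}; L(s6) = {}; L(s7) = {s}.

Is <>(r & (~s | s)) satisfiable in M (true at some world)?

No

Recall that <>ψ holds at a world iff ψ holds at some accessible world.
Let φ = <>(r & (~s | s)). Evaluate φ at each world:
  s0 (successors {s0, s2, s4}): φ is false.
  s1 (successors {s1, s3, s6}): φ is false.
  s2 (successors {s2, s7}): φ is false.
  s3 (successors {s3}): φ is false.
  s4 (successors {s4}): φ is false.
  s5 (successors {s5, s6}): φ is false.
  s6 (successors {s1, s4, s6}): φ is false.
  s7 (successors {s2, s4, s7}): φ is false.
For instance, at s4:
  At s4: <>(r & (~s | s)) requires r & (~s | s) at some successor in {s4}.
    At s4: r & (~s | s) is false.
  So <>(r & (~s | s)) is false at s4.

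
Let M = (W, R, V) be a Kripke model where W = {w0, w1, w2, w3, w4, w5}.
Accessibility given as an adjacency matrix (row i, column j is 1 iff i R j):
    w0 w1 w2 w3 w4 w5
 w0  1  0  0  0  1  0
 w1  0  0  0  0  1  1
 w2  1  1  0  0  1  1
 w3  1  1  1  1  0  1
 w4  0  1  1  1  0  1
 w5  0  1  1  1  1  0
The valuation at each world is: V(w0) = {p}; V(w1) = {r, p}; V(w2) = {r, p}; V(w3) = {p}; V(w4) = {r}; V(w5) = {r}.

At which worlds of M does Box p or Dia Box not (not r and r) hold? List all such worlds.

w0, w1, w2, w3, w4, w5

Let φ = Box p or Dia Box not (not r and r). Evaluate φ at each world:
  w0 (successors {w0, w4}): φ is true.
  w1 (successors {w4, w5}): φ is true.
  w2 (successors {w0, w1, w4, w5}): φ is true.
  w3 (successors {w0, w1, w2, w3, w5}): φ is true.
  w4 (successors {w1, w2, w3, w5}): φ is true.
  w5 (successors {w1, w2, w3, w4}): φ is true.
For instance, at w4:
  At w4: Box p is false, Dia Box not (not r and r) is true, so Box p or Dia Box not (not r and r) is true.
    At w4: Box p requires p at every successor {w1, w2, w3, w5}.
      p fails at w5, so Box p is false at w4.
    At w4: Dia Box not (not r and r) requires Box not (not r and r) at some successor in {w1, w2, w3, w5}.
      Box not (not r and r) holds at w1, so Dia Box not (not r and r) is true at w4.
Satisfying worlds: {w0, w1, w2, w3, w4, w5}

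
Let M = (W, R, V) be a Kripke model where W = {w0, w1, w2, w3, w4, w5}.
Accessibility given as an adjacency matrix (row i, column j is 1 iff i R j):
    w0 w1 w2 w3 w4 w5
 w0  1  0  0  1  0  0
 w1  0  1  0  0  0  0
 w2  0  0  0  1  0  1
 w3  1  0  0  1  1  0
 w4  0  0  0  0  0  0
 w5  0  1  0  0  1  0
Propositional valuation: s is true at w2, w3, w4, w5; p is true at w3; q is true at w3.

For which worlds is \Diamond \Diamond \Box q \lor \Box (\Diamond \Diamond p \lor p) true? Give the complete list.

Let φ = \Diamond \Diamond \Box q \lor \Box (\Diamond \Diamond p \lor p). Evaluate φ at each world:
  w0 (successors {w0, w3}): φ is true.
  w1 (successors {w1}): φ is false.
  w2 (successors {w3, w5}): φ is true.
  w3 (successors {w0, w3, w4}): φ is true.
  w4 (successors ∅): φ is true.
  w5 (successors {w1, w4}): φ is false.
For instance, at w2:
  At w2: \Diamond \Diamond \Box q is true, \Box (\Diamond \Diamond p \lor p) is false, so \Diamond \Diamond \Box q \lor \Box (\Diamond \Diamond p \lor p) is true.
    At w2: \Diamond \Diamond \Box q requires \Diamond \Box q at some successor in {w3, w5}.
      \Diamond \Box q holds at w3, so \Diamond \Diamond \Box q is true at w2.
    At w2: \Box (\Diamond \Diamond p \lor p) requires \Diamond \Diamond p \lor p at every successor {w3, w5}.
      \Diamond \Diamond p \lor p fails at w5, so \Box (\Diamond \Diamond p \lor p) is false at w2.
Satisfying worlds: {w0, w2, w3, w4}

w0, w2, w3, w4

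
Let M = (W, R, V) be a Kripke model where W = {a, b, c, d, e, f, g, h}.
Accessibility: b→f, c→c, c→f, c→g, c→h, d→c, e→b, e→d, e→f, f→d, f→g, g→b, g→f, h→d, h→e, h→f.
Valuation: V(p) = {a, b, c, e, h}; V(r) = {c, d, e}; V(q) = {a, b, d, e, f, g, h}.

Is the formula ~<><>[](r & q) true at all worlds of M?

Let φ = ~<><>[](r & q). Evaluate φ at each world:
  a (successors ∅): φ is true.
  b (successors {f}): φ is true.
  c (successors {c, f, g, h}): φ is true.
  d (successors {c}): φ is true.
  e (successors {b, d, f}): φ is true.
  f (successors {d, g}): φ is true.
  g (successors {b, f}): φ is true.
  h (successors {d, e, f}): φ is true.
For instance, at e:
  At e: <><>[](r & q) is false, so ~<><>[](r & q) is true.
    At e: <><>[](r & q) requires <>[](r & q) at some successor in {b, d, f}.
      At b: <>[](r & q) is false.
      At d: <>[](r & q) is false.
      At f: <>[](r & q) is false.
    So <><>[](r & q) is false at e.

Yes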